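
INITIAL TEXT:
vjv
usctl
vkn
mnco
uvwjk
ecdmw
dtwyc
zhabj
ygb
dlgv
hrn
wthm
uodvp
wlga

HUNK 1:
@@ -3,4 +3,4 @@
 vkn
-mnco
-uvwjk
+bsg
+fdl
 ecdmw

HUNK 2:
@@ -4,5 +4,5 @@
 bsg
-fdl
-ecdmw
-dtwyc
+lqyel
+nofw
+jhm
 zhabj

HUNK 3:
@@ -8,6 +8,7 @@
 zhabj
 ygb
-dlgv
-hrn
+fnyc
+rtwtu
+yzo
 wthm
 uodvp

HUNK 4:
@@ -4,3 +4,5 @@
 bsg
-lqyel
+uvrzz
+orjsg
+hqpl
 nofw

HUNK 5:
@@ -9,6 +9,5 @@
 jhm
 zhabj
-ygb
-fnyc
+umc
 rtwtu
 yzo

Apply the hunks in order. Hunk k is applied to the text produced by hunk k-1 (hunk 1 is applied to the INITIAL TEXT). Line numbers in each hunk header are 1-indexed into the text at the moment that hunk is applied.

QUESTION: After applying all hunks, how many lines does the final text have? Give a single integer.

Answer: 16

Derivation:
Hunk 1: at line 3 remove [mnco,uvwjk] add [bsg,fdl] -> 14 lines: vjv usctl vkn bsg fdl ecdmw dtwyc zhabj ygb dlgv hrn wthm uodvp wlga
Hunk 2: at line 4 remove [fdl,ecdmw,dtwyc] add [lqyel,nofw,jhm] -> 14 lines: vjv usctl vkn bsg lqyel nofw jhm zhabj ygb dlgv hrn wthm uodvp wlga
Hunk 3: at line 8 remove [dlgv,hrn] add [fnyc,rtwtu,yzo] -> 15 lines: vjv usctl vkn bsg lqyel nofw jhm zhabj ygb fnyc rtwtu yzo wthm uodvp wlga
Hunk 4: at line 4 remove [lqyel] add [uvrzz,orjsg,hqpl] -> 17 lines: vjv usctl vkn bsg uvrzz orjsg hqpl nofw jhm zhabj ygb fnyc rtwtu yzo wthm uodvp wlga
Hunk 5: at line 9 remove [ygb,fnyc] add [umc] -> 16 lines: vjv usctl vkn bsg uvrzz orjsg hqpl nofw jhm zhabj umc rtwtu yzo wthm uodvp wlga
Final line count: 16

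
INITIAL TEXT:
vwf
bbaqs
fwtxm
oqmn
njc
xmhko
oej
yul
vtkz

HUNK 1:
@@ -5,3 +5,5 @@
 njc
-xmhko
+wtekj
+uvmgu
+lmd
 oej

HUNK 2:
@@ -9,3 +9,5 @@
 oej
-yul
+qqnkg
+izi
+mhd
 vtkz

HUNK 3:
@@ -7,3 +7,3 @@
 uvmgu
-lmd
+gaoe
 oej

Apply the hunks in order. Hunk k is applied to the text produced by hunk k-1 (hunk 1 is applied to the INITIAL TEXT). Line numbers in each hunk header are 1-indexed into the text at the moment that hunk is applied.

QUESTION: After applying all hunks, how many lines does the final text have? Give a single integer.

Hunk 1: at line 5 remove [xmhko] add [wtekj,uvmgu,lmd] -> 11 lines: vwf bbaqs fwtxm oqmn njc wtekj uvmgu lmd oej yul vtkz
Hunk 2: at line 9 remove [yul] add [qqnkg,izi,mhd] -> 13 lines: vwf bbaqs fwtxm oqmn njc wtekj uvmgu lmd oej qqnkg izi mhd vtkz
Hunk 3: at line 7 remove [lmd] add [gaoe] -> 13 lines: vwf bbaqs fwtxm oqmn njc wtekj uvmgu gaoe oej qqnkg izi mhd vtkz
Final line count: 13

Answer: 13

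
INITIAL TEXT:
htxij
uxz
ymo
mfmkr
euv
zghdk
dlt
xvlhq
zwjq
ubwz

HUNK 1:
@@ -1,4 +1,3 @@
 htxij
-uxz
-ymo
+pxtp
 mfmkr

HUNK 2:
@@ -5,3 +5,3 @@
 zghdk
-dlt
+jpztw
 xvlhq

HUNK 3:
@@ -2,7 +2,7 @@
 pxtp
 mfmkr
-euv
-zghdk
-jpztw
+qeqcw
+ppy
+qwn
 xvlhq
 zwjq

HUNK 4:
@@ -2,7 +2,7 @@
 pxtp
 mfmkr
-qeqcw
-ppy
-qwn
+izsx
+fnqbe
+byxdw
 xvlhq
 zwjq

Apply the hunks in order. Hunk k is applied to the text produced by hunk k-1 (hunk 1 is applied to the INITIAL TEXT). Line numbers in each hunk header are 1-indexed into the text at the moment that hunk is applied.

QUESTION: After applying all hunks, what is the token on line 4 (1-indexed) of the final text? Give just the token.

Answer: izsx

Derivation:
Hunk 1: at line 1 remove [uxz,ymo] add [pxtp] -> 9 lines: htxij pxtp mfmkr euv zghdk dlt xvlhq zwjq ubwz
Hunk 2: at line 5 remove [dlt] add [jpztw] -> 9 lines: htxij pxtp mfmkr euv zghdk jpztw xvlhq zwjq ubwz
Hunk 3: at line 2 remove [euv,zghdk,jpztw] add [qeqcw,ppy,qwn] -> 9 lines: htxij pxtp mfmkr qeqcw ppy qwn xvlhq zwjq ubwz
Hunk 4: at line 2 remove [qeqcw,ppy,qwn] add [izsx,fnqbe,byxdw] -> 9 lines: htxij pxtp mfmkr izsx fnqbe byxdw xvlhq zwjq ubwz
Final line 4: izsx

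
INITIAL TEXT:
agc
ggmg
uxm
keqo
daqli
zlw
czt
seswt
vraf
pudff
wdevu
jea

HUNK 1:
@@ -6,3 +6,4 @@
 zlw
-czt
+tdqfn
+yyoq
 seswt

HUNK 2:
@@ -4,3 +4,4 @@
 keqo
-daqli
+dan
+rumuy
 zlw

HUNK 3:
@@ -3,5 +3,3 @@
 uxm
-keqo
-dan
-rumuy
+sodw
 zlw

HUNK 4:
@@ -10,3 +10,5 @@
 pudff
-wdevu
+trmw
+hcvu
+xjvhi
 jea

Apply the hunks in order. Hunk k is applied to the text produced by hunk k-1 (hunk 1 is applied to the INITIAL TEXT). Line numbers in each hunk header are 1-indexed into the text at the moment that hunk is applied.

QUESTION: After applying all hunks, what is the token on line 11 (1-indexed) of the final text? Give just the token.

Hunk 1: at line 6 remove [czt] add [tdqfn,yyoq] -> 13 lines: agc ggmg uxm keqo daqli zlw tdqfn yyoq seswt vraf pudff wdevu jea
Hunk 2: at line 4 remove [daqli] add [dan,rumuy] -> 14 lines: agc ggmg uxm keqo dan rumuy zlw tdqfn yyoq seswt vraf pudff wdevu jea
Hunk 3: at line 3 remove [keqo,dan,rumuy] add [sodw] -> 12 lines: agc ggmg uxm sodw zlw tdqfn yyoq seswt vraf pudff wdevu jea
Hunk 4: at line 10 remove [wdevu] add [trmw,hcvu,xjvhi] -> 14 lines: agc ggmg uxm sodw zlw tdqfn yyoq seswt vraf pudff trmw hcvu xjvhi jea
Final line 11: trmw

Answer: trmw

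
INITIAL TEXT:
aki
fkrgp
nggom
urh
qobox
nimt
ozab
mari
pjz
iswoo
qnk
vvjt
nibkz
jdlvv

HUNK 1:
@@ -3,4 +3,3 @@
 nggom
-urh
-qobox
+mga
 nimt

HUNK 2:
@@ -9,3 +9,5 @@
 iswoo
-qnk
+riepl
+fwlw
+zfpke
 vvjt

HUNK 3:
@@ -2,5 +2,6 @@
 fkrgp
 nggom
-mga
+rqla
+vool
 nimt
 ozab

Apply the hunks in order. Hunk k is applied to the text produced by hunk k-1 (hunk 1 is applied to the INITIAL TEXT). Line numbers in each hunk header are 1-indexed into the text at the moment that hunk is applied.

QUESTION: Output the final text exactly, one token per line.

Answer: aki
fkrgp
nggom
rqla
vool
nimt
ozab
mari
pjz
iswoo
riepl
fwlw
zfpke
vvjt
nibkz
jdlvv

Derivation:
Hunk 1: at line 3 remove [urh,qobox] add [mga] -> 13 lines: aki fkrgp nggom mga nimt ozab mari pjz iswoo qnk vvjt nibkz jdlvv
Hunk 2: at line 9 remove [qnk] add [riepl,fwlw,zfpke] -> 15 lines: aki fkrgp nggom mga nimt ozab mari pjz iswoo riepl fwlw zfpke vvjt nibkz jdlvv
Hunk 3: at line 2 remove [mga] add [rqla,vool] -> 16 lines: aki fkrgp nggom rqla vool nimt ozab mari pjz iswoo riepl fwlw zfpke vvjt nibkz jdlvv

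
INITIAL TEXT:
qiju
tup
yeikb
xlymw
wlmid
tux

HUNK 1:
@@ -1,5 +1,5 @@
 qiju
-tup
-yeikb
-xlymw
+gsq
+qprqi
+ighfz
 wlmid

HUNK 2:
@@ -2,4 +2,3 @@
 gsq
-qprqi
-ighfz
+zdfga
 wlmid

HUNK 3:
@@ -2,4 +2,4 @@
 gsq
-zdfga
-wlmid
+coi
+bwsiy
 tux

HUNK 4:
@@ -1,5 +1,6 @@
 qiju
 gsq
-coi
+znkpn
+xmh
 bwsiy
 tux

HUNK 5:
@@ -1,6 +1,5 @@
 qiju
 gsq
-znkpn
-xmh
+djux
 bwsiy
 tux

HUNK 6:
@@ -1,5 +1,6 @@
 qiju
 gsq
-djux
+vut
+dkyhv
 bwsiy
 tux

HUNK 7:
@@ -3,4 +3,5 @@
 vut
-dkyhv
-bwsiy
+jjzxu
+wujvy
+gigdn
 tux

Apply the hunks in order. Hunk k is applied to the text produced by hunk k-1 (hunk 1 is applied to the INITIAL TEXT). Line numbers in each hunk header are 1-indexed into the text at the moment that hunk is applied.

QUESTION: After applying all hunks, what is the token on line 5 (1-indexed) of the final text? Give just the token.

Answer: wujvy

Derivation:
Hunk 1: at line 1 remove [tup,yeikb,xlymw] add [gsq,qprqi,ighfz] -> 6 lines: qiju gsq qprqi ighfz wlmid tux
Hunk 2: at line 2 remove [qprqi,ighfz] add [zdfga] -> 5 lines: qiju gsq zdfga wlmid tux
Hunk 3: at line 2 remove [zdfga,wlmid] add [coi,bwsiy] -> 5 lines: qiju gsq coi bwsiy tux
Hunk 4: at line 1 remove [coi] add [znkpn,xmh] -> 6 lines: qiju gsq znkpn xmh bwsiy tux
Hunk 5: at line 1 remove [znkpn,xmh] add [djux] -> 5 lines: qiju gsq djux bwsiy tux
Hunk 6: at line 1 remove [djux] add [vut,dkyhv] -> 6 lines: qiju gsq vut dkyhv bwsiy tux
Hunk 7: at line 3 remove [dkyhv,bwsiy] add [jjzxu,wujvy,gigdn] -> 7 lines: qiju gsq vut jjzxu wujvy gigdn tux
Final line 5: wujvy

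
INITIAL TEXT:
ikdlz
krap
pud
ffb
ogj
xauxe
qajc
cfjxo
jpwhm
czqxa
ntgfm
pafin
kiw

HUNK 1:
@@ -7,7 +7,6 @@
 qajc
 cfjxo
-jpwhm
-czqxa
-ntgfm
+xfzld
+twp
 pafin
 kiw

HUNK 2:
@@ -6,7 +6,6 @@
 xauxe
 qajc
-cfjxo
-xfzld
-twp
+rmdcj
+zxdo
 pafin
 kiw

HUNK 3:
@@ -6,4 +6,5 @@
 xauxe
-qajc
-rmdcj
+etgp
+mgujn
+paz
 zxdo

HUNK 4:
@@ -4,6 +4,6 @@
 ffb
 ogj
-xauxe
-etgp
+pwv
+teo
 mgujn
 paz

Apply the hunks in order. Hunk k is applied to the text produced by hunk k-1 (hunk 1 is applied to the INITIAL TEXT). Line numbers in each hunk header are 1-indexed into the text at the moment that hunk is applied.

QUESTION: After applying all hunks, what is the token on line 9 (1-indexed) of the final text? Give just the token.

Hunk 1: at line 7 remove [jpwhm,czqxa,ntgfm] add [xfzld,twp] -> 12 lines: ikdlz krap pud ffb ogj xauxe qajc cfjxo xfzld twp pafin kiw
Hunk 2: at line 6 remove [cfjxo,xfzld,twp] add [rmdcj,zxdo] -> 11 lines: ikdlz krap pud ffb ogj xauxe qajc rmdcj zxdo pafin kiw
Hunk 3: at line 6 remove [qajc,rmdcj] add [etgp,mgujn,paz] -> 12 lines: ikdlz krap pud ffb ogj xauxe etgp mgujn paz zxdo pafin kiw
Hunk 4: at line 4 remove [xauxe,etgp] add [pwv,teo] -> 12 lines: ikdlz krap pud ffb ogj pwv teo mgujn paz zxdo pafin kiw
Final line 9: paz

Answer: paz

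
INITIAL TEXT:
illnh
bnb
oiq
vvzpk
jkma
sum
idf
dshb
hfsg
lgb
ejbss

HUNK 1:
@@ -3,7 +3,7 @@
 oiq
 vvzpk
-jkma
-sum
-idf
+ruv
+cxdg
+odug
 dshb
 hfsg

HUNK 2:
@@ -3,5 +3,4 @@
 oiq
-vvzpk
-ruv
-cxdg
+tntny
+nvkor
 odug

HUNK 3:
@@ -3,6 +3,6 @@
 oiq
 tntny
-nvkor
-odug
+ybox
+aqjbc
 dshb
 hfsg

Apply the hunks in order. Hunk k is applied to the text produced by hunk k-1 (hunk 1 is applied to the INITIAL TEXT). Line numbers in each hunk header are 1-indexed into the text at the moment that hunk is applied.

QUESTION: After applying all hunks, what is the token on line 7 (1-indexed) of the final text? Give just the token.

Answer: dshb

Derivation:
Hunk 1: at line 3 remove [jkma,sum,idf] add [ruv,cxdg,odug] -> 11 lines: illnh bnb oiq vvzpk ruv cxdg odug dshb hfsg lgb ejbss
Hunk 2: at line 3 remove [vvzpk,ruv,cxdg] add [tntny,nvkor] -> 10 lines: illnh bnb oiq tntny nvkor odug dshb hfsg lgb ejbss
Hunk 3: at line 3 remove [nvkor,odug] add [ybox,aqjbc] -> 10 lines: illnh bnb oiq tntny ybox aqjbc dshb hfsg lgb ejbss
Final line 7: dshb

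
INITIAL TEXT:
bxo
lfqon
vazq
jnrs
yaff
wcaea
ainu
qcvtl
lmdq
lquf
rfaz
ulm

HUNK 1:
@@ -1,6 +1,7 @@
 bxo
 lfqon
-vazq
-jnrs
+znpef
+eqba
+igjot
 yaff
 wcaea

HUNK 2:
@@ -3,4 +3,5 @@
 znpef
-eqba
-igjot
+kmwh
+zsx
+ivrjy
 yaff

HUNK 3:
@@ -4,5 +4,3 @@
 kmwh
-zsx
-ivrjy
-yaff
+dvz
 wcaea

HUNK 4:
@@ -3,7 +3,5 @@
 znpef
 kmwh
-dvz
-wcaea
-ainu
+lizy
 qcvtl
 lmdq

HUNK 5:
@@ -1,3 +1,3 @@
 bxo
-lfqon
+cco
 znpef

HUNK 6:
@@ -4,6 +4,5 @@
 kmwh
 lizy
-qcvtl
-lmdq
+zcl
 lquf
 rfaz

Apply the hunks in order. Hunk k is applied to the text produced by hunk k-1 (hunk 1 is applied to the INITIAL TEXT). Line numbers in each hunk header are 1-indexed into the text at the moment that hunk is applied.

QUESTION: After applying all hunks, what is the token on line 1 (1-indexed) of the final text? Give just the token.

Answer: bxo

Derivation:
Hunk 1: at line 1 remove [vazq,jnrs] add [znpef,eqba,igjot] -> 13 lines: bxo lfqon znpef eqba igjot yaff wcaea ainu qcvtl lmdq lquf rfaz ulm
Hunk 2: at line 3 remove [eqba,igjot] add [kmwh,zsx,ivrjy] -> 14 lines: bxo lfqon znpef kmwh zsx ivrjy yaff wcaea ainu qcvtl lmdq lquf rfaz ulm
Hunk 3: at line 4 remove [zsx,ivrjy,yaff] add [dvz] -> 12 lines: bxo lfqon znpef kmwh dvz wcaea ainu qcvtl lmdq lquf rfaz ulm
Hunk 4: at line 3 remove [dvz,wcaea,ainu] add [lizy] -> 10 lines: bxo lfqon znpef kmwh lizy qcvtl lmdq lquf rfaz ulm
Hunk 5: at line 1 remove [lfqon] add [cco] -> 10 lines: bxo cco znpef kmwh lizy qcvtl lmdq lquf rfaz ulm
Hunk 6: at line 4 remove [qcvtl,lmdq] add [zcl] -> 9 lines: bxo cco znpef kmwh lizy zcl lquf rfaz ulm
Final line 1: bxo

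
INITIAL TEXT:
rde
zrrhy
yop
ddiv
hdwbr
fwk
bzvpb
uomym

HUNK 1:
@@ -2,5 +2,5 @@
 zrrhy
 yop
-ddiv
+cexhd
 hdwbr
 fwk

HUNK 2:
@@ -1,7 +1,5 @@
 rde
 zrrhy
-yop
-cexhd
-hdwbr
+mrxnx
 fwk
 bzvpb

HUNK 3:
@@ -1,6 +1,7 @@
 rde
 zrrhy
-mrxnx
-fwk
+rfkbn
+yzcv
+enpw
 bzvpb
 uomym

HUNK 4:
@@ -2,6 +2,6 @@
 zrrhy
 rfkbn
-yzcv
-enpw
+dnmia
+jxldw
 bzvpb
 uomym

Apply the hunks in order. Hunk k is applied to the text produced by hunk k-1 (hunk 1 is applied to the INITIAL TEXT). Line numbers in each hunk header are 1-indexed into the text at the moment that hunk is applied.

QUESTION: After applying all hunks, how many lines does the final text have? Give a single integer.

Hunk 1: at line 2 remove [ddiv] add [cexhd] -> 8 lines: rde zrrhy yop cexhd hdwbr fwk bzvpb uomym
Hunk 2: at line 1 remove [yop,cexhd,hdwbr] add [mrxnx] -> 6 lines: rde zrrhy mrxnx fwk bzvpb uomym
Hunk 3: at line 1 remove [mrxnx,fwk] add [rfkbn,yzcv,enpw] -> 7 lines: rde zrrhy rfkbn yzcv enpw bzvpb uomym
Hunk 4: at line 2 remove [yzcv,enpw] add [dnmia,jxldw] -> 7 lines: rde zrrhy rfkbn dnmia jxldw bzvpb uomym
Final line count: 7

Answer: 7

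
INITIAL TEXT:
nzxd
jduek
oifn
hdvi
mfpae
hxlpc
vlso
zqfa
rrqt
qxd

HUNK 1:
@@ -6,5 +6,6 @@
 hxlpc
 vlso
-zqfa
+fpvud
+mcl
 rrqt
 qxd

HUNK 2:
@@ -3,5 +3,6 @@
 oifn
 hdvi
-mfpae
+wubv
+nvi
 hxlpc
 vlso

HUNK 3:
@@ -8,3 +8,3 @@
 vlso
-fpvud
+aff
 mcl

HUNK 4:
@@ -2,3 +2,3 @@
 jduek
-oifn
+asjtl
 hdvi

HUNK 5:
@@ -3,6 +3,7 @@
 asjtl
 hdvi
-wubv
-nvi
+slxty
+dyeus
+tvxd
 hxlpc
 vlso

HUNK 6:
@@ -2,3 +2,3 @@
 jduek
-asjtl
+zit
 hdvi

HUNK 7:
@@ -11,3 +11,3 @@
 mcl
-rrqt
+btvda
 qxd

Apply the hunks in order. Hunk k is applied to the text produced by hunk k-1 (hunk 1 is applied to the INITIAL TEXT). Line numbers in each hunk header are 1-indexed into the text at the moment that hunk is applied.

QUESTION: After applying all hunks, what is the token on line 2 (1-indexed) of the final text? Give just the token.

Answer: jduek

Derivation:
Hunk 1: at line 6 remove [zqfa] add [fpvud,mcl] -> 11 lines: nzxd jduek oifn hdvi mfpae hxlpc vlso fpvud mcl rrqt qxd
Hunk 2: at line 3 remove [mfpae] add [wubv,nvi] -> 12 lines: nzxd jduek oifn hdvi wubv nvi hxlpc vlso fpvud mcl rrqt qxd
Hunk 3: at line 8 remove [fpvud] add [aff] -> 12 lines: nzxd jduek oifn hdvi wubv nvi hxlpc vlso aff mcl rrqt qxd
Hunk 4: at line 2 remove [oifn] add [asjtl] -> 12 lines: nzxd jduek asjtl hdvi wubv nvi hxlpc vlso aff mcl rrqt qxd
Hunk 5: at line 3 remove [wubv,nvi] add [slxty,dyeus,tvxd] -> 13 lines: nzxd jduek asjtl hdvi slxty dyeus tvxd hxlpc vlso aff mcl rrqt qxd
Hunk 6: at line 2 remove [asjtl] add [zit] -> 13 lines: nzxd jduek zit hdvi slxty dyeus tvxd hxlpc vlso aff mcl rrqt qxd
Hunk 7: at line 11 remove [rrqt] add [btvda] -> 13 lines: nzxd jduek zit hdvi slxty dyeus tvxd hxlpc vlso aff mcl btvda qxd
Final line 2: jduek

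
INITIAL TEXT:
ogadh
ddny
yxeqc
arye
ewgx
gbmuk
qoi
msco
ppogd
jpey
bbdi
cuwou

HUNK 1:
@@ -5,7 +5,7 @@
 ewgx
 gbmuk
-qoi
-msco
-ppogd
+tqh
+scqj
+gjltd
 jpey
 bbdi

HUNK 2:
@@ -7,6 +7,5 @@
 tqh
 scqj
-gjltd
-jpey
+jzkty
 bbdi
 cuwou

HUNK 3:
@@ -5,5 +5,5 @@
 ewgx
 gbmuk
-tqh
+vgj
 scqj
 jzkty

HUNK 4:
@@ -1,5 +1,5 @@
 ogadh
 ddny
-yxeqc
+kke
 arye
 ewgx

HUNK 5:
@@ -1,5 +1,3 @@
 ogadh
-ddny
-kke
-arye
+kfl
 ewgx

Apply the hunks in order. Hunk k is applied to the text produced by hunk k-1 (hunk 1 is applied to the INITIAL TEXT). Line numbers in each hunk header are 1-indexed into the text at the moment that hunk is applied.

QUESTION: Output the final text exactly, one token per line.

Hunk 1: at line 5 remove [qoi,msco,ppogd] add [tqh,scqj,gjltd] -> 12 lines: ogadh ddny yxeqc arye ewgx gbmuk tqh scqj gjltd jpey bbdi cuwou
Hunk 2: at line 7 remove [gjltd,jpey] add [jzkty] -> 11 lines: ogadh ddny yxeqc arye ewgx gbmuk tqh scqj jzkty bbdi cuwou
Hunk 3: at line 5 remove [tqh] add [vgj] -> 11 lines: ogadh ddny yxeqc arye ewgx gbmuk vgj scqj jzkty bbdi cuwou
Hunk 4: at line 1 remove [yxeqc] add [kke] -> 11 lines: ogadh ddny kke arye ewgx gbmuk vgj scqj jzkty bbdi cuwou
Hunk 5: at line 1 remove [ddny,kke,arye] add [kfl] -> 9 lines: ogadh kfl ewgx gbmuk vgj scqj jzkty bbdi cuwou

Answer: ogadh
kfl
ewgx
gbmuk
vgj
scqj
jzkty
bbdi
cuwou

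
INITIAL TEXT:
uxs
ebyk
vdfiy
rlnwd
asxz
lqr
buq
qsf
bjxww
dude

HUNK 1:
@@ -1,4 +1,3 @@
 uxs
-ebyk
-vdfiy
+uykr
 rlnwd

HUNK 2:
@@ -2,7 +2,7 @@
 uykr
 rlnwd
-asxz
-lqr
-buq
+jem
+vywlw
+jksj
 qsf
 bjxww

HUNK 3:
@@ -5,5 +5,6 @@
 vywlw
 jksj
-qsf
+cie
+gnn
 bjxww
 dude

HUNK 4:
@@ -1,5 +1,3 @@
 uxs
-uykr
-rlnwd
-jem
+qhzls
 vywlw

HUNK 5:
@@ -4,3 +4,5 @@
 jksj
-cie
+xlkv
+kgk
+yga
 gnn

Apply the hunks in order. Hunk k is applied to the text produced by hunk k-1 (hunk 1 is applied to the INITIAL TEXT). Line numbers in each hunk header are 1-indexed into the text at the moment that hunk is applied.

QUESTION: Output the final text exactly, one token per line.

Hunk 1: at line 1 remove [ebyk,vdfiy] add [uykr] -> 9 lines: uxs uykr rlnwd asxz lqr buq qsf bjxww dude
Hunk 2: at line 2 remove [asxz,lqr,buq] add [jem,vywlw,jksj] -> 9 lines: uxs uykr rlnwd jem vywlw jksj qsf bjxww dude
Hunk 3: at line 5 remove [qsf] add [cie,gnn] -> 10 lines: uxs uykr rlnwd jem vywlw jksj cie gnn bjxww dude
Hunk 4: at line 1 remove [uykr,rlnwd,jem] add [qhzls] -> 8 lines: uxs qhzls vywlw jksj cie gnn bjxww dude
Hunk 5: at line 4 remove [cie] add [xlkv,kgk,yga] -> 10 lines: uxs qhzls vywlw jksj xlkv kgk yga gnn bjxww dude

Answer: uxs
qhzls
vywlw
jksj
xlkv
kgk
yga
gnn
bjxww
dude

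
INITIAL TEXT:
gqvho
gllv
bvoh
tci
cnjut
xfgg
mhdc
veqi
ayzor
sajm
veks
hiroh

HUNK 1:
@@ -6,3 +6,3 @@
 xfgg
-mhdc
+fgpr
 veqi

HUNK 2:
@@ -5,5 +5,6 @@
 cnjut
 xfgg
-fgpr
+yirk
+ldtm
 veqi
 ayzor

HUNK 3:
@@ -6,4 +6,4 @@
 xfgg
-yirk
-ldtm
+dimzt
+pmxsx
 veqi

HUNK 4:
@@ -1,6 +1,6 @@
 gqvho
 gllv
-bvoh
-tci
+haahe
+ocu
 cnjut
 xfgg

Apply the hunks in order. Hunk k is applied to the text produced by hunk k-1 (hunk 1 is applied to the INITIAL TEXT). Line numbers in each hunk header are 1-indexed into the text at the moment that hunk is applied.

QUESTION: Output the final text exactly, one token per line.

Answer: gqvho
gllv
haahe
ocu
cnjut
xfgg
dimzt
pmxsx
veqi
ayzor
sajm
veks
hiroh

Derivation:
Hunk 1: at line 6 remove [mhdc] add [fgpr] -> 12 lines: gqvho gllv bvoh tci cnjut xfgg fgpr veqi ayzor sajm veks hiroh
Hunk 2: at line 5 remove [fgpr] add [yirk,ldtm] -> 13 lines: gqvho gllv bvoh tci cnjut xfgg yirk ldtm veqi ayzor sajm veks hiroh
Hunk 3: at line 6 remove [yirk,ldtm] add [dimzt,pmxsx] -> 13 lines: gqvho gllv bvoh tci cnjut xfgg dimzt pmxsx veqi ayzor sajm veks hiroh
Hunk 4: at line 1 remove [bvoh,tci] add [haahe,ocu] -> 13 lines: gqvho gllv haahe ocu cnjut xfgg dimzt pmxsx veqi ayzor sajm veks hiroh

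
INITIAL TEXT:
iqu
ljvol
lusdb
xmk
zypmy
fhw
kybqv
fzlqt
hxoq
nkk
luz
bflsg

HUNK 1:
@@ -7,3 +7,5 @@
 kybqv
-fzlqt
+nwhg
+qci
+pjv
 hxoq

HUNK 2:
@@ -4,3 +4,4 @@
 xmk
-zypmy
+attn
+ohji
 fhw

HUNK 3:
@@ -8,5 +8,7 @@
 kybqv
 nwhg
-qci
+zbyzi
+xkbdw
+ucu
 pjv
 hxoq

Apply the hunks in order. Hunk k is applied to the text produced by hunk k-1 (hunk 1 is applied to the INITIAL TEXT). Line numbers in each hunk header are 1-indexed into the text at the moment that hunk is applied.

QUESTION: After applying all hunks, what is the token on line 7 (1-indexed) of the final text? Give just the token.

Hunk 1: at line 7 remove [fzlqt] add [nwhg,qci,pjv] -> 14 lines: iqu ljvol lusdb xmk zypmy fhw kybqv nwhg qci pjv hxoq nkk luz bflsg
Hunk 2: at line 4 remove [zypmy] add [attn,ohji] -> 15 lines: iqu ljvol lusdb xmk attn ohji fhw kybqv nwhg qci pjv hxoq nkk luz bflsg
Hunk 3: at line 8 remove [qci] add [zbyzi,xkbdw,ucu] -> 17 lines: iqu ljvol lusdb xmk attn ohji fhw kybqv nwhg zbyzi xkbdw ucu pjv hxoq nkk luz bflsg
Final line 7: fhw

Answer: fhw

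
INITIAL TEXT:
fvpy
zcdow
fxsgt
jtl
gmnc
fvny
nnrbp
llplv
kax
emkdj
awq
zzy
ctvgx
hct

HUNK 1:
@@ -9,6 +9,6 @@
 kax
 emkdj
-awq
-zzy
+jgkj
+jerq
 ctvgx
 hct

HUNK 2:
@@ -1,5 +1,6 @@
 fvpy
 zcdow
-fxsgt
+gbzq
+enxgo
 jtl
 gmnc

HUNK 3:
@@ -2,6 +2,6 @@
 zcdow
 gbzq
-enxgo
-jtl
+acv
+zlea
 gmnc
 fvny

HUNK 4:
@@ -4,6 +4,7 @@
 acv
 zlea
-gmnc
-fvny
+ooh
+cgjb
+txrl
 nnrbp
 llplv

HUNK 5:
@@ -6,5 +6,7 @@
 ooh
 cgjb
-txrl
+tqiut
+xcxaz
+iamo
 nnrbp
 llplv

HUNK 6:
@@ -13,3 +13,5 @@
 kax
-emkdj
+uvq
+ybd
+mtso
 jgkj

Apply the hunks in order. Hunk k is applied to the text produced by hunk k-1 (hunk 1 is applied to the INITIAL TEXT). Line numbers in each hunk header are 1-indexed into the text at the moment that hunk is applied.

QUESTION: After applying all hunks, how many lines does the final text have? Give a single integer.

Answer: 20

Derivation:
Hunk 1: at line 9 remove [awq,zzy] add [jgkj,jerq] -> 14 lines: fvpy zcdow fxsgt jtl gmnc fvny nnrbp llplv kax emkdj jgkj jerq ctvgx hct
Hunk 2: at line 1 remove [fxsgt] add [gbzq,enxgo] -> 15 lines: fvpy zcdow gbzq enxgo jtl gmnc fvny nnrbp llplv kax emkdj jgkj jerq ctvgx hct
Hunk 3: at line 2 remove [enxgo,jtl] add [acv,zlea] -> 15 lines: fvpy zcdow gbzq acv zlea gmnc fvny nnrbp llplv kax emkdj jgkj jerq ctvgx hct
Hunk 4: at line 4 remove [gmnc,fvny] add [ooh,cgjb,txrl] -> 16 lines: fvpy zcdow gbzq acv zlea ooh cgjb txrl nnrbp llplv kax emkdj jgkj jerq ctvgx hct
Hunk 5: at line 6 remove [txrl] add [tqiut,xcxaz,iamo] -> 18 lines: fvpy zcdow gbzq acv zlea ooh cgjb tqiut xcxaz iamo nnrbp llplv kax emkdj jgkj jerq ctvgx hct
Hunk 6: at line 13 remove [emkdj] add [uvq,ybd,mtso] -> 20 lines: fvpy zcdow gbzq acv zlea ooh cgjb tqiut xcxaz iamo nnrbp llplv kax uvq ybd mtso jgkj jerq ctvgx hct
Final line count: 20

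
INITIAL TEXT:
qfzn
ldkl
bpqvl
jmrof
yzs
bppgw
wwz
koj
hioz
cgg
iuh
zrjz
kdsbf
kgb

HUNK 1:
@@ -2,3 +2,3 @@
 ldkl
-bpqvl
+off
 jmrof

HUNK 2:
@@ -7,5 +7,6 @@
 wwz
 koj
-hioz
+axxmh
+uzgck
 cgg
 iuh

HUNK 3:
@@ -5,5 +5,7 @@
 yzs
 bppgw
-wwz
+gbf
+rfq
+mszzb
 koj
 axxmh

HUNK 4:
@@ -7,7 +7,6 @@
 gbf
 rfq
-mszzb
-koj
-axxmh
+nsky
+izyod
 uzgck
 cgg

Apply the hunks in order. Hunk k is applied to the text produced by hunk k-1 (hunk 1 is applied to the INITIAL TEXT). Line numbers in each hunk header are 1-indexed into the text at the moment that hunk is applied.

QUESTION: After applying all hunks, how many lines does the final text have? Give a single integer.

Hunk 1: at line 2 remove [bpqvl] add [off] -> 14 lines: qfzn ldkl off jmrof yzs bppgw wwz koj hioz cgg iuh zrjz kdsbf kgb
Hunk 2: at line 7 remove [hioz] add [axxmh,uzgck] -> 15 lines: qfzn ldkl off jmrof yzs bppgw wwz koj axxmh uzgck cgg iuh zrjz kdsbf kgb
Hunk 3: at line 5 remove [wwz] add [gbf,rfq,mszzb] -> 17 lines: qfzn ldkl off jmrof yzs bppgw gbf rfq mszzb koj axxmh uzgck cgg iuh zrjz kdsbf kgb
Hunk 4: at line 7 remove [mszzb,koj,axxmh] add [nsky,izyod] -> 16 lines: qfzn ldkl off jmrof yzs bppgw gbf rfq nsky izyod uzgck cgg iuh zrjz kdsbf kgb
Final line count: 16

Answer: 16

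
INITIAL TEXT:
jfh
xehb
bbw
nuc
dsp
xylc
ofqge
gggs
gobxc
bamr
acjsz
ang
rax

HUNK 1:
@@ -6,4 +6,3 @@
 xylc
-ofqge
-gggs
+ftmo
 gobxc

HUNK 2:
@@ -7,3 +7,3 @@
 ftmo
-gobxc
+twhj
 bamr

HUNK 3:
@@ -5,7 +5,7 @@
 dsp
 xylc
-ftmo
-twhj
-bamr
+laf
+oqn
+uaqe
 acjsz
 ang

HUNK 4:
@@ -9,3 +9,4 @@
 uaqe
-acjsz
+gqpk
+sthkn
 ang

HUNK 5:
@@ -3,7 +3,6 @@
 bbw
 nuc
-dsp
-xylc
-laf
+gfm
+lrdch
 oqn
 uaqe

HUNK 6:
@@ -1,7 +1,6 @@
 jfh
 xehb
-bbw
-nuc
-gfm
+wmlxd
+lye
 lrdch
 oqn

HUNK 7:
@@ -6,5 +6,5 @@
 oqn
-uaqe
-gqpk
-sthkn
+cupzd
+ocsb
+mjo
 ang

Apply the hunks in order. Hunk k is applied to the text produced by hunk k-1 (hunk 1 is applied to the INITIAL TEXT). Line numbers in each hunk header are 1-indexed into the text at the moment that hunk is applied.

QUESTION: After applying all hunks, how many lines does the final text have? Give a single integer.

Answer: 11

Derivation:
Hunk 1: at line 6 remove [ofqge,gggs] add [ftmo] -> 12 lines: jfh xehb bbw nuc dsp xylc ftmo gobxc bamr acjsz ang rax
Hunk 2: at line 7 remove [gobxc] add [twhj] -> 12 lines: jfh xehb bbw nuc dsp xylc ftmo twhj bamr acjsz ang rax
Hunk 3: at line 5 remove [ftmo,twhj,bamr] add [laf,oqn,uaqe] -> 12 lines: jfh xehb bbw nuc dsp xylc laf oqn uaqe acjsz ang rax
Hunk 4: at line 9 remove [acjsz] add [gqpk,sthkn] -> 13 lines: jfh xehb bbw nuc dsp xylc laf oqn uaqe gqpk sthkn ang rax
Hunk 5: at line 3 remove [dsp,xylc,laf] add [gfm,lrdch] -> 12 lines: jfh xehb bbw nuc gfm lrdch oqn uaqe gqpk sthkn ang rax
Hunk 6: at line 1 remove [bbw,nuc,gfm] add [wmlxd,lye] -> 11 lines: jfh xehb wmlxd lye lrdch oqn uaqe gqpk sthkn ang rax
Hunk 7: at line 6 remove [uaqe,gqpk,sthkn] add [cupzd,ocsb,mjo] -> 11 lines: jfh xehb wmlxd lye lrdch oqn cupzd ocsb mjo ang rax
Final line count: 11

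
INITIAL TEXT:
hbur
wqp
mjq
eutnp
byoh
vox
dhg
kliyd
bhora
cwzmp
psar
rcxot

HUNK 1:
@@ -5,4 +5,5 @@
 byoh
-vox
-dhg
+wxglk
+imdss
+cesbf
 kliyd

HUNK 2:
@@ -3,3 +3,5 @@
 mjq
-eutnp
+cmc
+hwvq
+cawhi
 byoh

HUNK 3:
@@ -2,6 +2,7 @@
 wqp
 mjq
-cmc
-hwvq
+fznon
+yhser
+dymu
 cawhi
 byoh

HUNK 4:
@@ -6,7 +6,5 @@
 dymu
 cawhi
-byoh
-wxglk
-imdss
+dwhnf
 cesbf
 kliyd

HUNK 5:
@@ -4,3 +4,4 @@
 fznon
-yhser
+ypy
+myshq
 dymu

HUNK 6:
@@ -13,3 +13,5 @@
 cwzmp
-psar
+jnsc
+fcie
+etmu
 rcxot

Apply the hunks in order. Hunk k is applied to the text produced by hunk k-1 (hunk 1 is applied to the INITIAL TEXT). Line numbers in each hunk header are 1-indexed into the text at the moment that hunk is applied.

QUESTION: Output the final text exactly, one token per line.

Answer: hbur
wqp
mjq
fznon
ypy
myshq
dymu
cawhi
dwhnf
cesbf
kliyd
bhora
cwzmp
jnsc
fcie
etmu
rcxot

Derivation:
Hunk 1: at line 5 remove [vox,dhg] add [wxglk,imdss,cesbf] -> 13 lines: hbur wqp mjq eutnp byoh wxglk imdss cesbf kliyd bhora cwzmp psar rcxot
Hunk 2: at line 3 remove [eutnp] add [cmc,hwvq,cawhi] -> 15 lines: hbur wqp mjq cmc hwvq cawhi byoh wxglk imdss cesbf kliyd bhora cwzmp psar rcxot
Hunk 3: at line 2 remove [cmc,hwvq] add [fznon,yhser,dymu] -> 16 lines: hbur wqp mjq fznon yhser dymu cawhi byoh wxglk imdss cesbf kliyd bhora cwzmp psar rcxot
Hunk 4: at line 6 remove [byoh,wxglk,imdss] add [dwhnf] -> 14 lines: hbur wqp mjq fznon yhser dymu cawhi dwhnf cesbf kliyd bhora cwzmp psar rcxot
Hunk 5: at line 4 remove [yhser] add [ypy,myshq] -> 15 lines: hbur wqp mjq fznon ypy myshq dymu cawhi dwhnf cesbf kliyd bhora cwzmp psar rcxot
Hunk 6: at line 13 remove [psar] add [jnsc,fcie,etmu] -> 17 lines: hbur wqp mjq fznon ypy myshq dymu cawhi dwhnf cesbf kliyd bhora cwzmp jnsc fcie etmu rcxot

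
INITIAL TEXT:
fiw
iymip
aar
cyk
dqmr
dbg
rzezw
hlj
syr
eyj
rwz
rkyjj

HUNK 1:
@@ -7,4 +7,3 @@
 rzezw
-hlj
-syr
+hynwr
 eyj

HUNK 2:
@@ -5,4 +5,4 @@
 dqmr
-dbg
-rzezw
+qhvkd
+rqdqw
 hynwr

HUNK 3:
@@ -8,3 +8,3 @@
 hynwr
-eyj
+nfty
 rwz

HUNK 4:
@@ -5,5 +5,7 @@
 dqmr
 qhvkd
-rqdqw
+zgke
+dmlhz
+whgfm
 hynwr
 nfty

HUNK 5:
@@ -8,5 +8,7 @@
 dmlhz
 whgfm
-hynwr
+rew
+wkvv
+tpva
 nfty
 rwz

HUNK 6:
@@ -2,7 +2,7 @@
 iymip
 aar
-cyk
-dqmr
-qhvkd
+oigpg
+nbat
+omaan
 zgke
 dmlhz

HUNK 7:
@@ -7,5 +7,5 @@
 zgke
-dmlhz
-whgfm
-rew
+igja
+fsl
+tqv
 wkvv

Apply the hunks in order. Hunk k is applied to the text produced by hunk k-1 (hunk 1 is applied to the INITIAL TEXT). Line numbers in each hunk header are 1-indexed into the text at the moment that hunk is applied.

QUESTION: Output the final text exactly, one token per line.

Hunk 1: at line 7 remove [hlj,syr] add [hynwr] -> 11 lines: fiw iymip aar cyk dqmr dbg rzezw hynwr eyj rwz rkyjj
Hunk 2: at line 5 remove [dbg,rzezw] add [qhvkd,rqdqw] -> 11 lines: fiw iymip aar cyk dqmr qhvkd rqdqw hynwr eyj rwz rkyjj
Hunk 3: at line 8 remove [eyj] add [nfty] -> 11 lines: fiw iymip aar cyk dqmr qhvkd rqdqw hynwr nfty rwz rkyjj
Hunk 4: at line 5 remove [rqdqw] add [zgke,dmlhz,whgfm] -> 13 lines: fiw iymip aar cyk dqmr qhvkd zgke dmlhz whgfm hynwr nfty rwz rkyjj
Hunk 5: at line 8 remove [hynwr] add [rew,wkvv,tpva] -> 15 lines: fiw iymip aar cyk dqmr qhvkd zgke dmlhz whgfm rew wkvv tpva nfty rwz rkyjj
Hunk 6: at line 2 remove [cyk,dqmr,qhvkd] add [oigpg,nbat,omaan] -> 15 lines: fiw iymip aar oigpg nbat omaan zgke dmlhz whgfm rew wkvv tpva nfty rwz rkyjj
Hunk 7: at line 7 remove [dmlhz,whgfm,rew] add [igja,fsl,tqv] -> 15 lines: fiw iymip aar oigpg nbat omaan zgke igja fsl tqv wkvv tpva nfty rwz rkyjj

Answer: fiw
iymip
aar
oigpg
nbat
omaan
zgke
igja
fsl
tqv
wkvv
tpva
nfty
rwz
rkyjj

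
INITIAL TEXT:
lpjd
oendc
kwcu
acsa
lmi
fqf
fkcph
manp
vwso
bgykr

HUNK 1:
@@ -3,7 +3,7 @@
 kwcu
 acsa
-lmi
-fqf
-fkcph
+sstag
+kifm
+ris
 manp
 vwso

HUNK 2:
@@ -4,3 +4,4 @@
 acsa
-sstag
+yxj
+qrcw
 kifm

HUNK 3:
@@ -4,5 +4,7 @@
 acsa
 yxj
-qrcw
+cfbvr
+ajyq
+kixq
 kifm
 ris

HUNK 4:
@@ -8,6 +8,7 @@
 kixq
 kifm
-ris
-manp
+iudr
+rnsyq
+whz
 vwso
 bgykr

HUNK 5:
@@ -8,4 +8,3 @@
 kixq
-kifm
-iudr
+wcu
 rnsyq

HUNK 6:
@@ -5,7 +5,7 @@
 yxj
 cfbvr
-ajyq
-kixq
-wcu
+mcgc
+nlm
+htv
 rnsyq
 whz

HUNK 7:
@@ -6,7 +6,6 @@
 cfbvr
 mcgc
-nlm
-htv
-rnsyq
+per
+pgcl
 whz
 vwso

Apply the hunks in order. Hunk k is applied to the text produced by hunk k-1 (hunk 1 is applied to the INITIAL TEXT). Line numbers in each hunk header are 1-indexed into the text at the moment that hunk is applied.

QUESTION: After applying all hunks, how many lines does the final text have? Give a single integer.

Hunk 1: at line 3 remove [lmi,fqf,fkcph] add [sstag,kifm,ris] -> 10 lines: lpjd oendc kwcu acsa sstag kifm ris manp vwso bgykr
Hunk 2: at line 4 remove [sstag] add [yxj,qrcw] -> 11 lines: lpjd oendc kwcu acsa yxj qrcw kifm ris manp vwso bgykr
Hunk 3: at line 4 remove [qrcw] add [cfbvr,ajyq,kixq] -> 13 lines: lpjd oendc kwcu acsa yxj cfbvr ajyq kixq kifm ris manp vwso bgykr
Hunk 4: at line 8 remove [ris,manp] add [iudr,rnsyq,whz] -> 14 lines: lpjd oendc kwcu acsa yxj cfbvr ajyq kixq kifm iudr rnsyq whz vwso bgykr
Hunk 5: at line 8 remove [kifm,iudr] add [wcu] -> 13 lines: lpjd oendc kwcu acsa yxj cfbvr ajyq kixq wcu rnsyq whz vwso bgykr
Hunk 6: at line 5 remove [ajyq,kixq,wcu] add [mcgc,nlm,htv] -> 13 lines: lpjd oendc kwcu acsa yxj cfbvr mcgc nlm htv rnsyq whz vwso bgykr
Hunk 7: at line 6 remove [nlm,htv,rnsyq] add [per,pgcl] -> 12 lines: lpjd oendc kwcu acsa yxj cfbvr mcgc per pgcl whz vwso bgykr
Final line count: 12

Answer: 12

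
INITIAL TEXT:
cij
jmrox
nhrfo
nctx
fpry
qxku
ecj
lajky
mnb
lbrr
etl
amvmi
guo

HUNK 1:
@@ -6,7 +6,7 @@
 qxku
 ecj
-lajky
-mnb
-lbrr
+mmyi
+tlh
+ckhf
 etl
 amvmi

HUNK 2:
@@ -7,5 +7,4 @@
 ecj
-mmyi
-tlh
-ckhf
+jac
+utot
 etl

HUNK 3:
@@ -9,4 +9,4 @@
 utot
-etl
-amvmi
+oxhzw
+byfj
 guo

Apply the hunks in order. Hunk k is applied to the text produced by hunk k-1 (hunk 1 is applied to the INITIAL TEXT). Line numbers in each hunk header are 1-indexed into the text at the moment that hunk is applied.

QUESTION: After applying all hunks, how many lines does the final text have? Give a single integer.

Answer: 12

Derivation:
Hunk 1: at line 6 remove [lajky,mnb,lbrr] add [mmyi,tlh,ckhf] -> 13 lines: cij jmrox nhrfo nctx fpry qxku ecj mmyi tlh ckhf etl amvmi guo
Hunk 2: at line 7 remove [mmyi,tlh,ckhf] add [jac,utot] -> 12 lines: cij jmrox nhrfo nctx fpry qxku ecj jac utot etl amvmi guo
Hunk 3: at line 9 remove [etl,amvmi] add [oxhzw,byfj] -> 12 lines: cij jmrox nhrfo nctx fpry qxku ecj jac utot oxhzw byfj guo
Final line count: 12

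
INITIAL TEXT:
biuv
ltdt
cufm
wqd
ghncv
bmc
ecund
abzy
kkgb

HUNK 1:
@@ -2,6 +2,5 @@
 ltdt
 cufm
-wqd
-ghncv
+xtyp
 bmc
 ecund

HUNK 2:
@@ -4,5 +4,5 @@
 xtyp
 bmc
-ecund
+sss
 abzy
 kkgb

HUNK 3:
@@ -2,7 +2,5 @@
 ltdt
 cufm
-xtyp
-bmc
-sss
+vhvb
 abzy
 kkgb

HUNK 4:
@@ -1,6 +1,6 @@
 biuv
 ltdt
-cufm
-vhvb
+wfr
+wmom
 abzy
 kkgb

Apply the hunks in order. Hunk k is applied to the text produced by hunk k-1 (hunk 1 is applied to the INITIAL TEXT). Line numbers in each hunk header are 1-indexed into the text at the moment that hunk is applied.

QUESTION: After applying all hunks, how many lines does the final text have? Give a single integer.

Hunk 1: at line 2 remove [wqd,ghncv] add [xtyp] -> 8 lines: biuv ltdt cufm xtyp bmc ecund abzy kkgb
Hunk 2: at line 4 remove [ecund] add [sss] -> 8 lines: biuv ltdt cufm xtyp bmc sss abzy kkgb
Hunk 3: at line 2 remove [xtyp,bmc,sss] add [vhvb] -> 6 lines: biuv ltdt cufm vhvb abzy kkgb
Hunk 4: at line 1 remove [cufm,vhvb] add [wfr,wmom] -> 6 lines: biuv ltdt wfr wmom abzy kkgb
Final line count: 6

Answer: 6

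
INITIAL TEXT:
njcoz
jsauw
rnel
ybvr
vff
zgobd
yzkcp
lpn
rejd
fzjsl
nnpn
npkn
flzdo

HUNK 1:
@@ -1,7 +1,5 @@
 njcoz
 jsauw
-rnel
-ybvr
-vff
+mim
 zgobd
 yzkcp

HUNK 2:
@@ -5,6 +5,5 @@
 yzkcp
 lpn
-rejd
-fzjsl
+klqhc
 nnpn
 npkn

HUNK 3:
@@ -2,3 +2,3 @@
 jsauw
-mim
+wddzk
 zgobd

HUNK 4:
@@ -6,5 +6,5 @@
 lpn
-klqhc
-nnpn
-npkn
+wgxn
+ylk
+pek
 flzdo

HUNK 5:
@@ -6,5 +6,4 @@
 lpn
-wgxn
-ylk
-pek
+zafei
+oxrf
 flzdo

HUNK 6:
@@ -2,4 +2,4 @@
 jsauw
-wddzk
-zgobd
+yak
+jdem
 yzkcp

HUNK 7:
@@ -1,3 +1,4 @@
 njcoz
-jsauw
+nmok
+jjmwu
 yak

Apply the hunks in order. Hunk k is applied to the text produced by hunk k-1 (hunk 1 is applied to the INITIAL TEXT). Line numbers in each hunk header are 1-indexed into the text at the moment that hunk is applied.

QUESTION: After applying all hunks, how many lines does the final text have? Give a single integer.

Hunk 1: at line 1 remove [rnel,ybvr,vff] add [mim] -> 11 lines: njcoz jsauw mim zgobd yzkcp lpn rejd fzjsl nnpn npkn flzdo
Hunk 2: at line 5 remove [rejd,fzjsl] add [klqhc] -> 10 lines: njcoz jsauw mim zgobd yzkcp lpn klqhc nnpn npkn flzdo
Hunk 3: at line 2 remove [mim] add [wddzk] -> 10 lines: njcoz jsauw wddzk zgobd yzkcp lpn klqhc nnpn npkn flzdo
Hunk 4: at line 6 remove [klqhc,nnpn,npkn] add [wgxn,ylk,pek] -> 10 lines: njcoz jsauw wddzk zgobd yzkcp lpn wgxn ylk pek flzdo
Hunk 5: at line 6 remove [wgxn,ylk,pek] add [zafei,oxrf] -> 9 lines: njcoz jsauw wddzk zgobd yzkcp lpn zafei oxrf flzdo
Hunk 6: at line 2 remove [wddzk,zgobd] add [yak,jdem] -> 9 lines: njcoz jsauw yak jdem yzkcp lpn zafei oxrf flzdo
Hunk 7: at line 1 remove [jsauw] add [nmok,jjmwu] -> 10 lines: njcoz nmok jjmwu yak jdem yzkcp lpn zafei oxrf flzdo
Final line count: 10

Answer: 10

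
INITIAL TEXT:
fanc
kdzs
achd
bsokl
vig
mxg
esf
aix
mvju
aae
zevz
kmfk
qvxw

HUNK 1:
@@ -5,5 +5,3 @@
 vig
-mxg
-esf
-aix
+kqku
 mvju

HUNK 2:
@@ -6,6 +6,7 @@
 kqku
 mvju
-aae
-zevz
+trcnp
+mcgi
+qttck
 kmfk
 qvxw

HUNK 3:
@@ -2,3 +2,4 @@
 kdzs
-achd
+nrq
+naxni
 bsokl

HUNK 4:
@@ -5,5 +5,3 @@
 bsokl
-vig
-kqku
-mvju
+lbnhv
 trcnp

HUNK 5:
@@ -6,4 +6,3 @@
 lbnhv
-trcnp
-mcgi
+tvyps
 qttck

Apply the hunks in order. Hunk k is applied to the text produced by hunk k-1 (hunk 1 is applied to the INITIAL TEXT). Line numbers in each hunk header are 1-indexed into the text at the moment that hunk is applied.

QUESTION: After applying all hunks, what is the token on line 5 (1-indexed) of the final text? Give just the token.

Answer: bsokl

Derivation:
Hunk 1: at line 5 remove [mxg,esf,aix] add [kqku] -> 11 lines: fanc kdzs achd bsokl vig kqku mvju aae zevz kmfk qvxw
Hunk 2: at line 6 remove [aae,zevz] add [trcnp,mcgi,qttck] -> 12 lines: fanc kdzs achd bsokl vig kqku mvju trcnp mcgi qttck kmfk qvxw
Hunk 3: at line 2 remove [achd] add [nrq,naxni] -> 13 lines: fanc kdzs nrq naxni bsokl vig kqku mvju trcnp mcgi qttck kmfk qvxw
Hunk 4: at line 5 remove [vig,kqku,mvju] add [lbnhv] -> 11 lines: fanc kdzs nrq naxni bsokl lbnhv trcnp mcgi qttck kmfk qvxw
Hunk 5: at line 6 remove [trcnp,mcgi] add [tvyps] -> 10 lines: fanc kdzs nrq naxni bsokl lbnhv tvyps qttck kmfk qvxw
Final line 5: bsokl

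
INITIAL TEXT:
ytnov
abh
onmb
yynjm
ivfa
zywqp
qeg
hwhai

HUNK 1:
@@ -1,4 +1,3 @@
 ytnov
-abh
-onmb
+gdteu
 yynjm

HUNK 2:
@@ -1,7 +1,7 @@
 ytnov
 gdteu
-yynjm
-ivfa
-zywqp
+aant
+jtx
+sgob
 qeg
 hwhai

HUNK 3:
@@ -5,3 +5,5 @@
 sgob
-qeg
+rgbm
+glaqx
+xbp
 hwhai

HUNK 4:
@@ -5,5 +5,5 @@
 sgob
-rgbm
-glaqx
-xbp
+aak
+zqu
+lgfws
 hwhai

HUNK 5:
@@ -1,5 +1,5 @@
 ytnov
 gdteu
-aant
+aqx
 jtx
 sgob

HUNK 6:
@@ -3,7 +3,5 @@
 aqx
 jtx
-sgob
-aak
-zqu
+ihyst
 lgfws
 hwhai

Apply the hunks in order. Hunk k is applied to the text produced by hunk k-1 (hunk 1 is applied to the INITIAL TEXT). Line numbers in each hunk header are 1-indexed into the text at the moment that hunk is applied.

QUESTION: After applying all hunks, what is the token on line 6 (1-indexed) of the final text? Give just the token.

Answer: lgfws

Derivation:
Hunk 1: at line 1 remove [abh,onmb] add [gdteu] -> 7 lines: ytnov gdteu yynjm ivfa zywqp qeg hwhai
Hunk 2: at line 1 remove [yynjm,ivfa,zywqp] add [aant,jtx,sgob] -> 7 lines: ytnov gdteu aant jtx sgob qeg hwhai
Hunk 3: at line 5 remove [qeg] add [rgbm,glaqx,xbp] -> 9 lines: ytnov gdteu aant jtx sgob rgbm glaqx xbp hwhai
Hunk 4: at line 5 remove [rgbm,glaqx,xbp] add [aak,zqu,lgfws] -> 9 lines: ytnov gdteu aant jtx sgob aak zqu lgfws hwhai
Hunk 5: at line 1 remove [aant] add [aqx] -> 9 lines: ytnov gdteu aqx jtx sgob aak zqu lgfws hwhai
Hunk 6: at line 3 remove [sgob,aak,zqu] add [ihyst] -> 7 lines: ytnov gdteu aqx jtx ihyst lgfws hwhai
Final line 6: lgfws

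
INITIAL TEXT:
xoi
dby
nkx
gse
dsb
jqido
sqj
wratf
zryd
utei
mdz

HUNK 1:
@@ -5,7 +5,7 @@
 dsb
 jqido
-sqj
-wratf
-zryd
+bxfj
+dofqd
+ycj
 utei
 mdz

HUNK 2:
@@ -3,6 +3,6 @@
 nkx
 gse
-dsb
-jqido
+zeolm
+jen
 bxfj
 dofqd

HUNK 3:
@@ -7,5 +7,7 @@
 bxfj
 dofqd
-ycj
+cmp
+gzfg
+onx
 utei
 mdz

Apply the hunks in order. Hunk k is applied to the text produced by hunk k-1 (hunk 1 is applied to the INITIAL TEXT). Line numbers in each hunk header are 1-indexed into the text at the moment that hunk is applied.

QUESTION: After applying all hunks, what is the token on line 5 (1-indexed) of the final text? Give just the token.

Answer: zeolm

Derivation:
Hunk 1: at line 5 remove [sqj,wratf,zryd] add [bxfj,dofqd,ycj] -> 11 lines: xoi dby nkx gse dsb jqido bxfj dofqd ycj utei mdz
Hunk 2: at line 3 remove [dsb,jqido] add [zeolm,jen] -> 11 lines: xoi dby nkx gse zeolm jen bxfj dofqd ycj utei mdz
Hunk 3: at line 7 remove [ycj] add [cmp,gzfg,onx] -> 13 lines: xoi dby nkx gse zeolm jen bxfj dofqd cmp gzfg onx utei mdz
Final line 5: zeolm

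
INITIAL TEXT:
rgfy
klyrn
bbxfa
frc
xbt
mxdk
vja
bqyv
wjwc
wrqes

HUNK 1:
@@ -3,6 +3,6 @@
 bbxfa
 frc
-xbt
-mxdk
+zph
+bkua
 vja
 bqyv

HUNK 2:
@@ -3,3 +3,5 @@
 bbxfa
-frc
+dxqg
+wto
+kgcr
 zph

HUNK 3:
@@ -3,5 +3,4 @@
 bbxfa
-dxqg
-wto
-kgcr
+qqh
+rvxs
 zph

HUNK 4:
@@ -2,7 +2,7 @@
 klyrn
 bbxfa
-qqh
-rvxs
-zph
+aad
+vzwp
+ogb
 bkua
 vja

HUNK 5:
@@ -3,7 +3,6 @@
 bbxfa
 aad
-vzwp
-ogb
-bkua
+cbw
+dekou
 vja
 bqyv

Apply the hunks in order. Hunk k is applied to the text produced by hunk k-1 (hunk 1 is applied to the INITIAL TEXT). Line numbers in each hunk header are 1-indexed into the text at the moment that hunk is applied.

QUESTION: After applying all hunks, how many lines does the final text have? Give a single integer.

Hunk 1: at line 3 remove [xbt,mxdk] add [zph,bkua] -> 10 lines: rgfy klyrn bbxfa frc zph bkua vja bqyv wjwc wrqes
Hunk 2: at line 3 remove [frc] add [dxqg,wto,kgcr] -> 12 lines: rgfy klyrn bbxfa dxqg wto kgcr zph bkua vja bqyv wjwc wrqes
Hunk 3: at line 3 remove [dxqg,wto,kgcr] add [qqh,rvxs] -> 11 lines: rgfy klyrn bbxfa qqh rvxs zph bkua vja bqyv wjwc wrqes
Hunk 4: at line 2 remove [qqh,rvxs,zph] add [aad,vzwp,ogb] -> 11 lines: rgfy klyrn bbxfa aad vzwp ogb bkua vja bqyv wjwc wrqes
Hunk 5: at line 3 remove [vzwp,ogb,bkua] add [cbw,dekou] -> 10 lines: rgfy klyrn bbxfa aad cbw dekou vja bqyv wjwc wrqes
Final line count: 10

Answer: 10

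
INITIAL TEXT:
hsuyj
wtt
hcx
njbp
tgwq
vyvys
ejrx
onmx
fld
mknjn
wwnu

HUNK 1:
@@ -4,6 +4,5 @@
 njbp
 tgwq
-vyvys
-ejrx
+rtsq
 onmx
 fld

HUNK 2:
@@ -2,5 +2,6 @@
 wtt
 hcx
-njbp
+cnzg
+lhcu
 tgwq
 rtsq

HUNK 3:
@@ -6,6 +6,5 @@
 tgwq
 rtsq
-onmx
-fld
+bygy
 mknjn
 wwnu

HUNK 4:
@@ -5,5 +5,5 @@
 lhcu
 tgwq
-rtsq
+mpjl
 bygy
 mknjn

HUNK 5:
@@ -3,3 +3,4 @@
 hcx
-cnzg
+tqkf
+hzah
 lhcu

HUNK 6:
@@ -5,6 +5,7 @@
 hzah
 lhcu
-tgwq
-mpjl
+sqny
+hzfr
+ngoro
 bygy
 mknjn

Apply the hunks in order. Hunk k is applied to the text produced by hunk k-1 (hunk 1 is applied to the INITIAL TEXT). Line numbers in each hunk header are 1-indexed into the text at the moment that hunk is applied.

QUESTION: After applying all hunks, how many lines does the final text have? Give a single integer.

Answer: 12

Derivation:
Hunk 1: at line 4 remove [vyvys,ejrx] add [rtsq] -> 10 lines: hsuyj wtt hcx njbp tgwq rtsq onmx fld mknjn wwnu
Hunk 2: at line 2 remove [njbp] add [cnzg,lhcu] -> 11 lines: hsuyj wtt hcx cnzg lhcu tgwq rtsq onmx fld mknjn wwnu
Hunk 3: at line 6 remove [onmx,fld] add [bygy] -> 10 lines: hsuyj wtt hcx cnzg lhcu tgwq rtsq bygy mknjn wwnu
Hunk 4: at line 5 remove [rtsq] add [mpjl] -> 10 lines: hsuyj wtt hcx cnzg lhcu tgwq mpjl bygy mknjn wwnu
Hunk 5: at line 3 remove [cnzg] add [tqkf,hzah] -> 11 lines: hsuyj wtt hcx tqkf hzah lhcu tgwq mpjl bygy mknjn wwnu
Hunk 6: at line 5 remove [tgwq,mpjl] add [sqny,hzfr,ngoro] -> 12 lines: hsuyj wtt hcx tqkf hzah lhcu sqny hzfr ngoro bygy mknjn wwnu
Final line count: 12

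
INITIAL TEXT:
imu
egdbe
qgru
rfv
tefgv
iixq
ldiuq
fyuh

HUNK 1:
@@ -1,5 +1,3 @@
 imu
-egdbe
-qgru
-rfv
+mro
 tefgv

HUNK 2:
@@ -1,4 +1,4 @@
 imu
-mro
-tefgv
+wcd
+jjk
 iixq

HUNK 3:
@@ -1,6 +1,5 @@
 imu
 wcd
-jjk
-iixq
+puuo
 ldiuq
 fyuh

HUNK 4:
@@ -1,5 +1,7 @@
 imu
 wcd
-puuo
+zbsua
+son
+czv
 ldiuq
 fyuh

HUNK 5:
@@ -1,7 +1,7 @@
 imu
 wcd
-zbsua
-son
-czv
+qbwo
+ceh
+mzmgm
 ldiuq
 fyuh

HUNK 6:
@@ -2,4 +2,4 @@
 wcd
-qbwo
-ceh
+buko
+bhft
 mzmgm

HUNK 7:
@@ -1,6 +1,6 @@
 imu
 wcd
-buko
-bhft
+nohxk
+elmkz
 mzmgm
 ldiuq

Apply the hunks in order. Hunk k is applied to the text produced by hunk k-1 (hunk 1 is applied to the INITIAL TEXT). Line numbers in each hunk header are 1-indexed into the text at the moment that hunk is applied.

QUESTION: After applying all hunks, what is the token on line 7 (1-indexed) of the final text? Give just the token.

Answer: fyuh

Derivation:
Hunk 1: at line 1 remove [egdbe,qgru,rfv] add [mro] -> 6 lines: imu mro tefgv iixq ldiuq fyuh
Hunk 2: at line 1 remove [mro,tefgv] add [wcd,jjk] -> 6 lines: imu wcd jjk iixq ldiuq fyuh
Hunk 3: at line 1 remove [jjk,iixq] add [puuo] -> 5 lines: imu wcd puuo ldiuq fyuh
Hunk 4: at line 1 remove [puuo] add [zbsua,son,czv] -> 7 lines: imu wcd zbsua son czv ldiuq fyuh
Hunk 5: at line 1 remove [zbsua,son,czv] add [qbwo,ceh,mzmgm] -> 7 lines: imu wcd qbwo ceh mzmgm ldiuq fyuh
Hunk 6: at line 2 remove [qbwo,ceh] add [buko,bhft] -> 7 lines: imu wcd buko bhft mzmgm ldiuq fyuh
Hunk 7: at line 1 remove [buko,bhft] add [nohxk,elmkz] -> 7 lines: imu wcd nohxk elmkz mzmgm ldiuq fyuh
Final line 7: fyuh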